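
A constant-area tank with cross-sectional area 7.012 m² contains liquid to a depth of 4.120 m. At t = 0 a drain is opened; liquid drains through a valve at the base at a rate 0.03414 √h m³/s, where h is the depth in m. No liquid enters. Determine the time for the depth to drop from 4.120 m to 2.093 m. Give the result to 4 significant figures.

239.5 s

Volume balance on the tank: A dh/dt = −0.03414 √h.
∫ h^(−1/2) dh = −(0.03414/A) ∫ dt, giving 2√h = 2√h₀ − (0.03414/A) t.
t = 2A(√h₀ − √h)/0.03414 = 2·7.012·(√4.120 − √2.093)/0.03414
  = 14.0240 × (2.02978 − 1.44672) / 0.03414 = 239.508 s.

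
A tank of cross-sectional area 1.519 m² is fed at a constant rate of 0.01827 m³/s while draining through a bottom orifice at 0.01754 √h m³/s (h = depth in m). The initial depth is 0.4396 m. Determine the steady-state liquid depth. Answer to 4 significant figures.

1.085 m

Unsteady balance on liquid volume: A dh/dt = Q_in − 0.01754 √h. At steady state dh/dt = 0:
Q_in = 0.01754 √h_ss ⇒ √h_ss = 0.01827/0.01754 = 1.04162.
h_ss = 1.04162² = 1.08497 m. (Since h₀ = 0.4396 m < h_ss, the level will rise toward this value.)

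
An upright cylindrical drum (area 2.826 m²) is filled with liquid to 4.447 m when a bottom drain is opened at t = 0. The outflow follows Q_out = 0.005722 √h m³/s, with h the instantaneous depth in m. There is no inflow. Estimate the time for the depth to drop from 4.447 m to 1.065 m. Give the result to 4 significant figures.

Unsteady balance on liquid volume: A dh/dt = −0.005722 √h.
Separate and integrate: 2(√h − √h₀) = −(0.005722/A) t.
t = 2A(√h₀ − √h)/0.005722 = 2·2.826·(√4.447 − √1.065)/0.005722
  = 5.65200 × (2.10879 − 1.03199) / 0.005722 = 1063.63 s.

1064 s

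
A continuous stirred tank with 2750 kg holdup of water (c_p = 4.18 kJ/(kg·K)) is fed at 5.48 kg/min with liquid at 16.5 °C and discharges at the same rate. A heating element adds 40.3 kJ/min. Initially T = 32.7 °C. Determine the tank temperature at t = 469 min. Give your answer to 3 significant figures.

23.9 °C

M c_p dT/dt = ṁ c_p (T_in − T) + Q̇.
τ = M/ṁ = 501.82 min; T_ss = T_in + Q̇/(ṁ c_p) = 16.5 + 40.3/(5.48·4.18) = 18.259 °C.
Solution: T(t) = T_ss + (T₀ − T_ss) e^(−t/τ).
T(469) = 18.259 + (14.441)·e^(−469/501.82) = 18.259 + (14.441)·0.39275 = 23.931 °C.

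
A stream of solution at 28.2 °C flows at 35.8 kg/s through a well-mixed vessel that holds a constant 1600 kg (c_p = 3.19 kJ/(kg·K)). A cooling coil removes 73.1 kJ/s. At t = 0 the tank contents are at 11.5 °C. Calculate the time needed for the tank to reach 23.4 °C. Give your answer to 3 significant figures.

M c_p dT/dt = ṁ c_p (T_in − T) − Q̇.
τ = M/ṁ = 44.693 s; T_ss = T_in − Q̇/(ṁ c_p) = 27.560 °C.
T(t) = T_ss + (T₀ − T_ss) e^(−t/τ). Set T = 23.4:
e^(−t/τ) = (23.4 − 27.560)/(11.5 − 27.560) = 0.25902
t = −44.693 · ln(0.25902) = 60.372 s.

60.4 s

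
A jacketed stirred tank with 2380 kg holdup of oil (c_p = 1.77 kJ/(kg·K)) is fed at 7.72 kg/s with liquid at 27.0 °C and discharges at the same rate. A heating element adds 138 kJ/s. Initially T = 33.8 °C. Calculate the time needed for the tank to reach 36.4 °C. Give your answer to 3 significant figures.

478 s

M c_p dT/dt = ṁ c_p (T_in − T) + Q̇.
τ = M/ṁ = 308.29 s; T_ss = T_in + Q̇/(ṁ c_p) = 37.099 °C.
T(t) = T_ss + (T₀ − T_ss) e^(−t/τ). Set T = 36.4:
e^(−t/τ) = (36.4 − 37.099)/(33.8 − 37.099) = 0.21194
t = −308.29 · ln(0.21194) = 478.30 s.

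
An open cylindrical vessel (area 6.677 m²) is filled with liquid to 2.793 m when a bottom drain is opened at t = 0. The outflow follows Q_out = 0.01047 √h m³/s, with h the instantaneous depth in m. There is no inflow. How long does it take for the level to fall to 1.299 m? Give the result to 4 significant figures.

677.9 s

A dh/dt = −Q_out = −0.01047 √h.
Separate and integrate: 2(√h − √h₀) = −(0.01047/A) t.
t = 2A(√h₀ − √h)/0.01047 = 2·6.677·(√2.793 − √1.299)/0.01047
  = 13.3540 × (1.67123 − 1.13974) / 0.01047 = 677.891 s.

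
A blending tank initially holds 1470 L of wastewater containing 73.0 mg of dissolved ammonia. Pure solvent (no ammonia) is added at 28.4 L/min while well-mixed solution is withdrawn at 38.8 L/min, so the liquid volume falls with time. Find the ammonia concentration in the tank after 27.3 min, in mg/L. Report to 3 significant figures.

0.0276 mg/L

Total volume: dV/dt = Q_in − Q_out = -10.400 L/min, so V(t) = 1470 − 10.400 t and V(27.3) = 1186.1 L.
Solute balance: dm/dt = 0 − Q_out C = −Q_out m/V(t).
Separate: dm/m = −Q_out dt/V(t) ⇒ ln(m/m₀) = −(Q_out/(Q_in−Q_out)) ln(V/V₀).
m = m₀ (V₀/V)^(Q_out/(Q_in−Q_out)) = 73.0 × (1470/1186.1)^(-3.7308) = 32.780 mg.
C = m/V = 32.780/1186.1 = 0.027637 mg/L.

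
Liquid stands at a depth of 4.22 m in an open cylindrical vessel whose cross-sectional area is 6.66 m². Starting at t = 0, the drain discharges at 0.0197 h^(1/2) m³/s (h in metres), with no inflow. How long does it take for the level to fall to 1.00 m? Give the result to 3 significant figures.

713 s

With no inflow, A dh/dt = −0.0197 √h.
This is separable: 2 d(√h)/dt = −0.0197/A, so √h = √h₀ − (0.0197/(2A)) t.
t = 2A(√h₀ − √h)/0.0197 = 2·6.66·(√4.22 − √1.00)/0.0197
  = 13.320 × (2.0543 − 1.0000) / 0.0197 = 712.83 s.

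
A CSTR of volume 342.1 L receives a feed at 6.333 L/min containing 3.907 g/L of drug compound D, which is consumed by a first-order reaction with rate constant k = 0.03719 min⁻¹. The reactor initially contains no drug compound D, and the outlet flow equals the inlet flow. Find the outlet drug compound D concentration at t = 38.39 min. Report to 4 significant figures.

Accumulation = in − out − consumed: V dC/dt = Q C_in − Q C − k V C.
This is linear with rate a = Q/V + k = 0.0557021 min⁻¹.
C_ss = Q C_in/(Q + kV) = 1.29846 g/L; C(t) = C_ss + (C₀ − C_ss) e^(−a t).
C(38.39) = 1.29846 + (-1.29846)·e^(−0.0557021·38.39) = 1.29846 + (-1.29846)·0.117843 = 1.14544 g/L.

1.145 g/L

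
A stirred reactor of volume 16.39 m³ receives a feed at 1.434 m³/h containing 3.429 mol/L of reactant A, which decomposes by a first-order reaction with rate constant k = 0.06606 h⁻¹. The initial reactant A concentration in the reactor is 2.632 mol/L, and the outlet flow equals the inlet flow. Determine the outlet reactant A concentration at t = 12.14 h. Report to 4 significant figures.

Accumulation = in − out − consumed: V dC/dt = Q C_in − Q C − k V C.
dC/dt = (Q/V) C_in − (Q/V + k) C; effective rate a = Q/V + k = 0.0874924 + 0.06606 = 0.153552 h⁻¹.
C_ss = Q C_in/(Q + kV) = 1.95380 mol/L; C(t) = C_ss + (C₀ − C_ss) e^(−a t).
C(12.14) = 1.95380 + (0.678195)·e^(−0.153552·12.14) = 1.95380 + (0.678195)·0.155032 = 2.05895 mol/L.

2.059 mol/L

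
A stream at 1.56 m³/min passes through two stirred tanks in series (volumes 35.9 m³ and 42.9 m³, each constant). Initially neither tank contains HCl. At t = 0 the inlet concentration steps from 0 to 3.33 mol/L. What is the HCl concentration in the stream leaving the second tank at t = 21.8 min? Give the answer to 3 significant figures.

0.716 mol/L

Species balance on tank i: dCᵢ/dt = (Cᵢ₋₁ − Cᵢ)/τᵢ with τᵢ = Vᵢ/Q.
τ₁ = 35.9/1.56 = 23.013 min; τ₂ = 42.9/1.56 = 27.500 min.
Tank 1: C₁ = C_in(1 − e^(−t/τ₁)). Tank 2 (τ₁ ≠ τ₂): C₂ = C_in[1 − (τ₁ e^(−t/τ₁) − τ₂ e^(−t/τ₂))/(τ₁ − τ₂)].
At t = 21.8: e^(−t/τ₁) = 0.38779, e^(−t/τ₂) = 0.45261.
C₂ = 3.33·[1 − (23.013·0.38779 − 27.500·0.45261)/(-4.4872)] = 3.33·0.21495 = 0.71578 mol/L.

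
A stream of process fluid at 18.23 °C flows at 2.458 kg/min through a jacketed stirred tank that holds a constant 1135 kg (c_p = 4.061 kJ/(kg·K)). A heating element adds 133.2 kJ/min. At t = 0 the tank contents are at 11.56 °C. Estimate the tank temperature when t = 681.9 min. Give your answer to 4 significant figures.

Heat balance on the well-mixed liquid: M c_p dT/dt = ṁ c_p (T_in − T) + 133.2.
τ = M/ṁ = 461.758 min; T_ss = T_in + Q̇/(ṁ c_p) = 18.23 + 133.2/(2.458·4.061) = 31.5741 °C.
Solution: T(t) = T_ss + (T₀ − T_ss) e^(−t/τ).
T(681.9) = 31.5741 + (-20.0141)·e^(−681.9/461.758) = 31.5741 + (-20.0141)·0.228379 = 27.0033 °C.

27.00 °C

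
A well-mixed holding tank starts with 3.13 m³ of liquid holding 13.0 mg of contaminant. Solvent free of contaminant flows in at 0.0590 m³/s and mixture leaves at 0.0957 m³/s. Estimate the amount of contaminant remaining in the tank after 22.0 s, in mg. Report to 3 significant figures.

Let m(t) be the amount of contaminant. Volume: V(t) = V₀ + (Q_in − Q_out) t = 3.13 − 0.036700 t; V(22.0) = 2.3226 m³.
Species balance (pure solvent in): dm/dt = −Q_out · m/V(t).
dm/m = −Q_out dt/(V₀ − 0.036700 t); integrating gives ln(m/m₀) = −(Q_out/(Q_in−Q_out)) ln(V/V₀).
m = m₀ (V₀/V)^(Q_out/(Q_in−Q_out)) = 13.0 × (3.13/2.3226)^(-2.6076) = 5.9714 mg.

5.97 mg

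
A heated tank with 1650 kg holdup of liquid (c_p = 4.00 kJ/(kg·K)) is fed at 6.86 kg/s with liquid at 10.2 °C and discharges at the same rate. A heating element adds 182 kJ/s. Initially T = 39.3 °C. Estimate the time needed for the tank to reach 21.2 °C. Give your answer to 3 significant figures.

394 s

M c_p dT/dt = ṁ c_p (T_in − T) + Q̇.
τ = M/ṁ = 240.52 s; T_ss = T_in + Q̇/(ṁ c_p) = 16.833 °C.
T(t) = T_ss + (T₀ − T_ss) e^(−t/τ). Set T = 21.2:
e^(−t/τ) = (21.2 − 16.833)/(39.3 − 16.833) = 0.19439
t = −240.52 · ln(0.19439) = 393.96 s.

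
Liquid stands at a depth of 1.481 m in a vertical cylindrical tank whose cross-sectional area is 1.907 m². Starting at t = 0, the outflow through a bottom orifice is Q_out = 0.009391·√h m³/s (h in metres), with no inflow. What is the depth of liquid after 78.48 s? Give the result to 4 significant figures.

A dh/dt = −Q_out = −0.009391 √h.
Separate and integrate: 2(√h − √h₀) = −(0.009391/A) t.
√h = √1.481 − 0.009391·78.48/(2·1.907) = 1.21696 − 0.193237 = 1.02373.
h = 1.02373² = 1.04802 m.

1.048 m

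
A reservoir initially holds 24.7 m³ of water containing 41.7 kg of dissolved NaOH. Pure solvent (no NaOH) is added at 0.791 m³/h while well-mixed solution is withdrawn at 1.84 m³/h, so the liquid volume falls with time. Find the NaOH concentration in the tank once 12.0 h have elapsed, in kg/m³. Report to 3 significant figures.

Let m(t) be the amount of NaOH. Volume: V(t) = V₀ + (Q_in − Q_out) t = 24.7 − 1.0490 t; V(12.0) = 12.112 m³.
Species balance (pure solvent in): dm/dt = −Q_out · m/V(t).
Separate: dm/m = −Q_out dt/V(t) ⇒ ln(m/m₀) = −(Q_out/(Q_in−Q_out)) ln(V/V₀).
m = m₀ (V₀/V)^(Q_out/(Q_in−Q_out)) = 41.7 × (24.7/12.112)^(-1.7541) = 11.948 kg.
C = m/V = 11.948/12.112 = 0.98645 kg/m³.

0.986 kg/m³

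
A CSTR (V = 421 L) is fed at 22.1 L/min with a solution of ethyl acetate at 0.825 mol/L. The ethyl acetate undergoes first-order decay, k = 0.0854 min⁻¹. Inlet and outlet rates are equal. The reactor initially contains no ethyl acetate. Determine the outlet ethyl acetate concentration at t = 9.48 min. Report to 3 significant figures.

Species balance: V dC/dt = Q C_in − Q C − k V C.
This is linear with rate a = Q/V + k = 0.13789 min⁻¹.
C_ss = Q C_in/(Q + kV) = 0.31406 mol/L; C(t) = C_ss + (C₀ − C_ss) e^(−a t).
C(9.48) = 0.31406 + (-0.31406)·e^(−0.13789·9.48) = 0.31406 + (-0.31406)·0.27057 = 0.22909 mol/L.

0.229 mol/L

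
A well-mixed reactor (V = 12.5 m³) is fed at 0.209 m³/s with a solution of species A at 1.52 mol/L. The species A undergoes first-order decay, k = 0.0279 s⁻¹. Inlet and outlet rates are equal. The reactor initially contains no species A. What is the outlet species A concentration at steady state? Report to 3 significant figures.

0.570 mol/L

Species balance: V dC/dt = Q C_in − Q C − k V C.
Steady state (dC/dt = 0): C_ss = Q C_in/(Q + kV) = C_in/(1 + kV/Q).
C_ss = 0.209·1.52/(0.209 + 0.0279·12.5) = 0.31768/0.55775 = 0.56957 mol/L.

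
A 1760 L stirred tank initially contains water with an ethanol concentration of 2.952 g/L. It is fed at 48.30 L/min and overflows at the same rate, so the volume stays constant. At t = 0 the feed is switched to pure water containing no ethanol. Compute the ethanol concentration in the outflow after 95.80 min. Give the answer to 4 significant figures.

Transient balance on the dissolved component: V dC/dt = Q(C_in − C).
Time constant τ = V/Q = 1760/48.30 = 36.4389 min.
Solution: C(t) = C_in + (C₀ − C_in) e^(−t/τ).
C(95.80) = 0 + (2.952 − 0)·e^(−95.80/36.4389) = 0 + (2.95200)·0.0721465 = 0.212976 g/L.

0.2130 g/L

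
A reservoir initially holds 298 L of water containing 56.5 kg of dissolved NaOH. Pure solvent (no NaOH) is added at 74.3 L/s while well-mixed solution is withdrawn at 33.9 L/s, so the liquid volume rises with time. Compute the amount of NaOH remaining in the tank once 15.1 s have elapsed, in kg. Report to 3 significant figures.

Let m(t) be the amount of NaOH. Volume: V(t) = V₀ + (Q_in − Q_out) t = 298 + 40.400 t; V(15.1) = 908.04 L.
No NaOH enters, so dm/dt = −Q_out · (m/V).
dm/m = −Q_out dt/(V₀ + 40.400 t); integrating gives ln(m/m₀) = −(Q_out/(Q_in−Q_out)) ln(V/V₀).
m = m₀ (V₀/V)^(Q_out/(Q_in−Q_out)) = 56.5 × (298/908.04)^(0.83911) = 22.183 kg.

22.2 kg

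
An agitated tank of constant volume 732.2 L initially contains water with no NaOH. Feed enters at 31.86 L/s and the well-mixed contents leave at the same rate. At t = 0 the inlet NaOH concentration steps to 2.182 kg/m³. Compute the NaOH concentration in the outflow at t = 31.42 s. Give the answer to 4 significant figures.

Mass balance on the solute (V constant): V dC/dt = Q(C_in − C).
Rewrite as dC/dt + C/τ = C_in/τ, τ = V/Q = 22.9818 s.
This is linear first-order; C(t) = C_in + (C₀ − C_in) e^(−t/τ).
C(31.42) = 2.182 + (0 − 2.182)·e^(−31.42/22.9818) = 2.182 + (-2.18200)·0.254827 = 1.62597 kg/m³.

1.626 kg/m³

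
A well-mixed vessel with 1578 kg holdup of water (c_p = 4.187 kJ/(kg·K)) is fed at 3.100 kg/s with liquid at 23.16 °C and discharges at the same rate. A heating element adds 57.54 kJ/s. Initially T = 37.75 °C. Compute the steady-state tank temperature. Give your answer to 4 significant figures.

27.59 °C

Unsteady energy balance on the tank contents: M c_p dT/dt = ṁ c_p (T_in − T) + 57.54.
At steady state dT/dt = 0 ⇒ T_ss = T_in + Q̇/(ṁ c_p) = 23.16 + 57.54/(3.100·4.187) = 27.5931 °C.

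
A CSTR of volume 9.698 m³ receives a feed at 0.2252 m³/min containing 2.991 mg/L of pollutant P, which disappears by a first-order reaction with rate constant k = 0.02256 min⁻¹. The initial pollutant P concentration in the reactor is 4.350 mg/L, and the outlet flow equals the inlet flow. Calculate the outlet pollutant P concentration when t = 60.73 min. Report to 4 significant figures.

1.693 mg/L

V dC/dt = Q(C_in − C) − k V C.
This is linear with rate a = Q/V + k = 0.0457813 min⁻¹.
C_ss = Q C_in/(Q + kV) = 1.51710 mg/L; C(t) = C_ss + (C₀ − C_ss) e^(−a t).
C(60.73) = 1.51710 + (2.83290)·e^(−0.0457813·60.73) = 1.51710 + (2.83290)·0.0620201 = 1.69280 mg/L.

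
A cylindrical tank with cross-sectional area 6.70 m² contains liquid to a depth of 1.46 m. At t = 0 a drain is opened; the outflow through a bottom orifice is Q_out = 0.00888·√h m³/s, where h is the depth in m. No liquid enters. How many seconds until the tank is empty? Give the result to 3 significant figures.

1820 s

With no inflow, A dh/dt = −0.00888 √h.
This is separable: 2 d(√h)/dt = −0.00888/A, so √h = √h₀ − (0.00888/(2A)) t.
Tank is empty when √h = 0: t_empty = 2A√h₀/0.00888.
t_empty = 2·6.70·√1.46/0.00888 = 13.400·1.2083/0.00888 = 1823.3 s.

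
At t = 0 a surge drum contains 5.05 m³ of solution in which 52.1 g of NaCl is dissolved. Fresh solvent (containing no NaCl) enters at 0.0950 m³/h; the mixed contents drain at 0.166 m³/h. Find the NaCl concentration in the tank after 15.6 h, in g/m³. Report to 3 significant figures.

7.41 g/m³

Let m(t) be the amount of NaCl. Volume: V(t) = V₀ + (Q_in − Q_out) t = 5.05 − 0.071000 t; V(15.6) = 3.9424 m³.
Species balance (pure solvent in): dm/dt = −Q_out · m/V(t).
Separate: dm/m = −Q_out dt/V(t) ⇒ ln(m/m₀) = −(Q_out/(Q_in−Q_out)) ln(V/V₀).
m = m₀ (V₀/V)^(Q_out/(Q_in−Q_out)) = 52.1 × (5.05/3.9424)^(-2.3380) = 29.203 g.
C = m/V = 29.203/3.9424 = 7.4074 g/m³.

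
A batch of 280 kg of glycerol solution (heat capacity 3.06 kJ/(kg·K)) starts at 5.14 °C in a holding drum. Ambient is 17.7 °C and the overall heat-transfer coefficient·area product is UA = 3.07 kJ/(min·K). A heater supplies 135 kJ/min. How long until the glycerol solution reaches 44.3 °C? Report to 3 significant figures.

Lumped-capacitance energy balance: M c_p dT/dt = UA(T_amb − T) + Q̇.
τ = M c_p/UA = 279.09 min; T_ss = T_amb + Q̇/UA = 17.7 + 135/3.07 = 61.674 °C.
T(t) = T_ss + (T₀ − T_ss)e^(−t/τ); set T = 44.3:
t = −τ ln[(T − T_ss)/(T₀ − T_ss)] = −279.09 · ln(0.30732) = 329.29 min.

329 min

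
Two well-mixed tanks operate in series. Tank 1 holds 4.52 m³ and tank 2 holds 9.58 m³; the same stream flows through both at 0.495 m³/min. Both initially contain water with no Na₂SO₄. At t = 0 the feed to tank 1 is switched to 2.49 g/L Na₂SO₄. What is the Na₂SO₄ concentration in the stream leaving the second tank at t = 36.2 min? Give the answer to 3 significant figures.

1.81 g/L

Each tank obeys Vᵢ dCᵢ/dt = Q(Cᵢ₋₁ − Cᵢ), so τᵢ = Vᵢ/Q.
τ₁ = 4.52/0.495 = 9.1313 min; τ₂ = 9.58/0.495 = 19.354 min.
Solving the cascade with C₁(0)=C₂(0)=0 gives C₂(t) = C_in[1 − (τ₁ e^(−t/τ₁) − τ₂ e^(−t/τ₂))/(τ₁ − τ₂)].
At t = 36.2: e^(−t/τ₁) = 0.018980, e^(−t/τ₂) = 0.15405.
C₂ = 2.49·[1 − (9.1313·0.018980 − 19.354·0.15405)/(-10.222)] = 2.49·0.72529 = 1.8060 g/L.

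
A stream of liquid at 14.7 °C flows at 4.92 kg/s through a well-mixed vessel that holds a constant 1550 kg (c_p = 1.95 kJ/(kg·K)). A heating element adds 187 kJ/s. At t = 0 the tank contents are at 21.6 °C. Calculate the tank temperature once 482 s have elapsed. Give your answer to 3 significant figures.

Heat balance on the well-mixed liquid: M c_p dT/dt = ṁ c_p (T_in − T) + 187.
τ = M/ṁ = 315.04 s; T_ss = T_in + Q̇/(ṁ c_p) = 14.7 + 187/(4.92·1.95) = 34.191 °C.
T approaches T_ss exponentially: T(t) = T_ss + (T₀ − T_ss) e^(−t/τ).
T(482) = 34.191 + (-12.591)·e^(−482/315.04) = 34.191 + (-12.591)·0.21654 = 31.465 °C.

31.5 °C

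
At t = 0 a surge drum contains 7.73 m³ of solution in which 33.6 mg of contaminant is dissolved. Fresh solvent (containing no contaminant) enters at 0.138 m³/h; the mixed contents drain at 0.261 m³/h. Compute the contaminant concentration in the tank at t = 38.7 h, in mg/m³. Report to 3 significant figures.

Total volume: dV/dt = Q_in − Q_out = -0.12300 m³/h, so V(t) = 7.73 − 0.12300 t and V(38.7) = 2.9699 m³.
Solute balance: dm/dt = 0 − Q_out C = −Q_out m/V(t).
Separate: dm/m = −Q_out dt/V(t) ⇒ ln(m/m₀) = −(Q_out/(Q_in−Q_out)) ln(V/V₀).
m = m₀ (V₀/V)^(Q_out/(Q_in−Q_out)) = 33.6 × (7.73/2.9699)^(-2.1220) = 4.4137 mg.
C = m/V = 4.4137/2.9699 = 1.4861 mg/m³.

1.49 mg/m³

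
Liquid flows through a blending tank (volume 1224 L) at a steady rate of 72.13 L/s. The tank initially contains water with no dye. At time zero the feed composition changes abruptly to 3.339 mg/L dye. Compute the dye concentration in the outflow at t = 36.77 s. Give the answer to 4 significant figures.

Accumulation = in − out for the solute gives V dC/dt = Q(C_in − C).
Rewrite as dC/dt + C/τ = C_in/τ, τ = V/Q = 16.9694 s.
This is linear first-order; C(t) = C_in + (C₀ − C_in) e^(−t/τ).
C(36.77) = 3.339 + (0 − 3.339)·e^(−36.77/16.9694) = 3.339 + (-3.33900)·0.114538 = 2.95656 mg/L.

2.957 mg/L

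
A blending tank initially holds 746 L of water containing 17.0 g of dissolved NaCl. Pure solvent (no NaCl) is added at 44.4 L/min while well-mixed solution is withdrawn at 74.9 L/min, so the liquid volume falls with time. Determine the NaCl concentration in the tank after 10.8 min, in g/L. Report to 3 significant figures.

Total volume: dV/dt = Q_in − Q_out = -30.500 L/min, so V(t) = 746 − 30.500 t and V(10.8) = 416.60 L.
Solute balance: dm/dt = 0 − Q_out C = −Q_out m/V(t).
Separate: dm/m = −Q_out dt/V(t) ⇒ ln(m/m₀) = −(Q_out/(Q_in−Q_out)) ln(V/V₀).
m = m₀ (V₀/V)^(Q_out/(Q_in−Q_out)) = 17.0 × (746/416.60)^(-2.4557) = 4.0654 g.
C = m/V = 4.0654/416.60 = 0.0097584 g/L.

0.00976 g/L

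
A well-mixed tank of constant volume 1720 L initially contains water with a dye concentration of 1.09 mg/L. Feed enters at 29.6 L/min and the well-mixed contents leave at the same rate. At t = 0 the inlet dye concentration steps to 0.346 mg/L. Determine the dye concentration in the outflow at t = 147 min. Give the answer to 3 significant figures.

0.405 mg/L

Unsteady species balance (constant V, well mixed): V dC/dt = Q(C_in − C).
Rewrite as dC/dt + C/τ = C_in/τ, τ = V/Q = 58.108 min.
C approaches C_in exponentially: C(t) = C_in + (C₀ − C_in) e^(−t/τ).
C(147) = 0.346 + (1.09 − 0.346)·e^(−147/58.108) = 0.346 + (0.74400)·0.079678 = 0.40528 mg/L.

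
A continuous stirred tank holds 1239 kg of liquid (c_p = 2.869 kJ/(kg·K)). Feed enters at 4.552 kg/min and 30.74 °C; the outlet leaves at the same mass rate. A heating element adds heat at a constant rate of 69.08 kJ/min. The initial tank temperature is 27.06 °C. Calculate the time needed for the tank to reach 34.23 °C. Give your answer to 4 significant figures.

437.2 min

Heat balance on the well-mixed liquid: M c_p dT/dt = ṁ c_p (T_in − T) + 69.08.
τ = M/ṁ = 272.188 min; T_ss = T_in + Q̇/(ṁ c_p) = 36.0296 °C.
T(t) = T_ss + (T₀ − T_ss) e^(−t/τ). Set T = 34.23:
e^(−t/τ) = (34.23 − 36.0296)/(27.06 − 36.0296) = 0.200630
t = −272.188 · ln(0.200630) = 437.214 min.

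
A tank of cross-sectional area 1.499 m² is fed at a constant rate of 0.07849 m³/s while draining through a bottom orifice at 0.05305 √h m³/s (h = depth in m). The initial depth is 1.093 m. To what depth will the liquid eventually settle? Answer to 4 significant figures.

2.189 m

Level balance: A dh/dt = 0.07849 − 0.05305 √h. Setting dh/dt = 0:
Q_in = 0.05305 √h_ss ⇒ √h_ss = 0.07849/0.05305 = 1.47955.
h_ss = 1.47955² = 2.18906 m. (Since h₀ = 1.093 m < h_ss, the level will rise toward this value.)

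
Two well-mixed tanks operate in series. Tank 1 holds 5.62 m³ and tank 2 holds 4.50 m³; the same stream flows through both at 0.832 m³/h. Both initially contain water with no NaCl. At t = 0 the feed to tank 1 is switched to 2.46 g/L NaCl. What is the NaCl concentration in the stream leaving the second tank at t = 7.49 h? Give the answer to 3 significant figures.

0.862 g/L

Species balance on tank i: dCᵢ/dt = (Cᵢ₋₁ − Cᵢ)/τᵢ with τᵢ = Vᵢ/Q.
τ₁ = 5.62/0.832 = 6.7548 h; τ₂ = 4.50/0.832 = 5.4087 h.
Solving the cascade with C₁(0)=C₂(0)=0 gives C₂(t) = C_in[1 − (τ₁ e^(−t/τ₁) − τ₂ e^(−t/τ₂))/(τ₁ − τ₂)].
At t = 7.49: e^(−t/τ₁) = 0.32994, e^(−t/τ₂) = 0.25037.
C₂ = 2.46·[1 − (6.7548·0.32994 − 5.4087·0.25037)/(1.3462)] = 2.46·0.35035 = 0.86186 g/L.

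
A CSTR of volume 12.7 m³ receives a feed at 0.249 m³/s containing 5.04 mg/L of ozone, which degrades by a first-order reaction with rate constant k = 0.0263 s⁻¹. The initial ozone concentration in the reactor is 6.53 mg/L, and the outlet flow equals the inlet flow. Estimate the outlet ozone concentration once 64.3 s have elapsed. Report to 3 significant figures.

Accumulation = in − out − consumed: V dC/dt = Q C_in − Q C − k V C.
This is linear with rate a = Q/V + k = 0.045906 s⁻¹.
C_ss = Q C_in/(Q + kV) = 2.1526 mg/L; C(t) = C_ss + (C₀ − C_ss) e^(−a t).
C(64.3) = 2.1526 + (4.3774)·e^(−0.045906·64.3) = 2.1526 + (4.3774)·0.052247 = 2.3813 mg/L.

2.38 mg/L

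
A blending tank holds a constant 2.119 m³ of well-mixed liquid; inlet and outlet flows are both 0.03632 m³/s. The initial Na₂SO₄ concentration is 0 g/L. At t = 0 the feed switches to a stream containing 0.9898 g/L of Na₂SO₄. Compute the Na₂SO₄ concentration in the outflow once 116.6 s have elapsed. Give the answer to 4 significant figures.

Accumulation = in − out for the solute gives V dC/dt = Q(C_in − C).
So dC/dt = (C_in − C)/τ with τ = V/Q = 2.119/0.03632 = 58.3425 s.
Solution: C(t) = C_in + (C₀ − C_in) e^(−t/τ).
C(116.6) = 0.9898 + (0 − 0.9898)·e^(−116.6/58.3425) = 0.9898 + (-0.989800)·0.135533 = 0.855650 g/L.

0.8556 g/L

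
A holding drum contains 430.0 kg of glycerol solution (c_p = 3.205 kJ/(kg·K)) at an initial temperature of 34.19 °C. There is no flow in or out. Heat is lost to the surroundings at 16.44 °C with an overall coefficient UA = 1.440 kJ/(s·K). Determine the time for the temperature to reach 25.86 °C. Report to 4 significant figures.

Lumped-capacitance energy balance: M c_p dT/dt = UA(T_amb − T).
τ = M c_p/UA = 957.049 s; T_ss = T_amb = 16.4400 °C.
T(t) = T_ss + (T₀ − T_ss)e^(−t/τ); set T = 25.86:
t = −τ ln[(T − T_ss)/(T₀ − T_ss)] = −957.049 · ln(0.530704) = 606.339 s.

606.3 s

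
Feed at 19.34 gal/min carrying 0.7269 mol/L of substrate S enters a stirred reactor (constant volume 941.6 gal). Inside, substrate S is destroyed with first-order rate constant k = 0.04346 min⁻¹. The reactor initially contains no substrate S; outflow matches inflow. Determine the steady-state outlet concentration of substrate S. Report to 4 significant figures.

0.2333 mol/L

V dC/dt = Q(C_in − C) − k V C.
Steady state (dC/dt = 0): C_ss = Q C_in/(Q + kV) = C_in/(1 + kV/Q).
C_ss = 19.34·0.7269/(19.34 + 0.04346·941.6) = 14.0582/60.2619 = 0.233286 mol/L.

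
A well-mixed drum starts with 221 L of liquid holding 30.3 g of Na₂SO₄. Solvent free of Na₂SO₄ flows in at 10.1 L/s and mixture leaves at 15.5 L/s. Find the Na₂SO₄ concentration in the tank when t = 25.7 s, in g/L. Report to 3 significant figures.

0.0216 g/L

Let m(t) be the amount of Na₂SO₄. Volume: V(t) = V₀ + (Q_in − Q_out) t = 221 − 5.4000 t; V(25.7) = 82.220 L.
Solute balance: dm/dt = 0 − Q_out C = −Q_out m/V(t).
Separate: dm/m = −Q_out dt/V(t) ⇒ ln(m/m₀) = −(Q_out/(Q_in−Q_out)) ln(V/V₀).
m = m₀ (V₀/V)^(Q_out/(Q_in−Q_out)) = 30.3 × (221/82.220)^(-2.8704) = 1.7736 g.
C = m/V = 1.7736/82.220 = 0.021572 g/L.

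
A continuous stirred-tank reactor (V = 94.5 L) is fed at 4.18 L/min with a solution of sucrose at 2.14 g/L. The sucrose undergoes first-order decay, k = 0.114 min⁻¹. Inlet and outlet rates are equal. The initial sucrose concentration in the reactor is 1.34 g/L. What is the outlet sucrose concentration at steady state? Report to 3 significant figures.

Species balance: V dC/dt = Q C_in − Q C − k V C.
At steady state: 0 = Q C_in − (Q + kV) C_ss, so C_ss = Q C_in/(Q + kV).
C_ss = 4.18·2.14/(4.18 + 0.114·94.5) = 8.9452/14.953 = 0.59822 g/L.

0.598 g/L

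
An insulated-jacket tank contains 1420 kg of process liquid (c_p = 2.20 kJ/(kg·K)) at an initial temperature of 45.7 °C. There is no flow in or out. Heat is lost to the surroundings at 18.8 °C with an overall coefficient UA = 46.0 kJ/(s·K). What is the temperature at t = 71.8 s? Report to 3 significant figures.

28.1 °C

Energy balance: M c_p dT/dt = −UA(T − T_amb).
dT/dt = (T_ss − T)/τ with T_ss = T_amb = 18.800 °C, τ = M c_p/UA = 1420·2.20/46.0 = 67.913 s.
T approaches T_ss exponentially: T(t) = T_ss + (T₀ − T_ss) e^(−t/τ).
T(71.8) = 18.800 + (26.900)·0.34742 = 28.145 °C.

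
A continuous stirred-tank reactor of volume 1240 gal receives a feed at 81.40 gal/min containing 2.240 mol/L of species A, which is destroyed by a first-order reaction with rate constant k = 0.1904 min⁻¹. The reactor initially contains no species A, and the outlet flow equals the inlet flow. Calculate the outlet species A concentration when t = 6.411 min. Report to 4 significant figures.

0.4631 mol/L

Species balance: V dC/dt = Q C_in − Q C − k V C.
dC/dt = (Q/V) C_in − (Q/V + k) C; effective rate a = Q/V + k = 0.0656452 + 0.1904 = 0.256045 min⁻¹.
C_ss = Q C_in/(Q + kV) = 0.574294 mol/L; C(t) = C_ss + (C₀ − C_ss) e^(−a t).
C(6.411) = 0.574294 + (-0.574294)·e^(−0.256045·6.411) = 0.574294 + (-0.574294)·0.193688 = 0.463060 mol/L.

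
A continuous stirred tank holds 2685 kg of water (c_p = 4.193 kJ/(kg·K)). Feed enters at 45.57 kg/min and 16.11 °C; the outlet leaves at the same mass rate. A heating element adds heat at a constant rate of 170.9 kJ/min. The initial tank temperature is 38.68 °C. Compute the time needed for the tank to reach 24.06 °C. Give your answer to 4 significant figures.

66.13 min

M c_p dT/dt = ṁ c_p (T_in − T) + Q̇.
τ = M/ṁ = 58.9203 min; T_ss = T_in + Q̇/(ṁ c_p) = 17.0044 °C.
T(t) = T_ss + (T₀ − T_ss) e^(−t/τ). Set T = 24.06:
e^(−t/τ) = (24.06 − 17.0044)/(38.68 − 17.0044) = 0.325508
t = −58.9203 · ln(0.325508) = 66.1302 min.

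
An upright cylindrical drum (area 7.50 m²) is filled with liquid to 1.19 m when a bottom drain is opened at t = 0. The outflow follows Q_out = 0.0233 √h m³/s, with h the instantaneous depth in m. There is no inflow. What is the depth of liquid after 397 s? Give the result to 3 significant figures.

0.225 m

Unsteady balance on liquid volume: A dh/dt = −0.0233 √h.
This is separable: 2 d(√h)/dt = −0.0233/A, so √h = √h₀ − (0.0233/(2A)) t.
√h = √1.19 − 0.0233·397/(2·7.50) = 1.0909 − 0.61667 = 0.47420.
h = 0.47420² = 0.22486 m.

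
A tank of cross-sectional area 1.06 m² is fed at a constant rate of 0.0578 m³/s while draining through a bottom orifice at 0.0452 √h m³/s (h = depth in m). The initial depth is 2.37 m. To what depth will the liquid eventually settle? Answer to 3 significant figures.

1.64 m

A dh/dt = Q_in − 0.0452 √h. Steady state requires inflow = outflow:
Q_in = 0.0452 √h_ss ⇒ √h_ss = 0.0578/0.0452 = 1.2788.
h_ss = 1.2788² = 1.6352 m. (Since h₀ = 2.37 m > h_ss, the level will fall toward this value.)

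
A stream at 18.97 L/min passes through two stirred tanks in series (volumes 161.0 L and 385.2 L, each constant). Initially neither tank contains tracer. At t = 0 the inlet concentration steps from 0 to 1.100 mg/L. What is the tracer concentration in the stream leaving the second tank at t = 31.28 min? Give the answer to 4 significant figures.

0.7148 mg/L

Species balance on tank i: dCᵢ/dt = (Cᵢ₋₁ − Cᵢ)/τᵢ with τᵢ = Vᵢ/Q.
τ₁ = 161.0/18.97 = 8.48708 min; τ₂ = 385.2/18.97 = 20.3057 min.
Solving the cascade with C₁(0)=C₂(0)=0 gives C₂(t) = C_in[1 − (τ₁ e^(−t/τ₁) − τ₂ e^(−t/τ₂))/(τ₁ − τ₂)].
At t = 31.28: e^(−t/τ₁) = 0.0250821, e^(−t/τ₂) = 0.214285.
C₂ = 1.100·[1 − (8.48708·0.0250821 − 20.3057·0.214285)/(-11.8187)] = 1.100·0.649848 = 0.714832 mg/L.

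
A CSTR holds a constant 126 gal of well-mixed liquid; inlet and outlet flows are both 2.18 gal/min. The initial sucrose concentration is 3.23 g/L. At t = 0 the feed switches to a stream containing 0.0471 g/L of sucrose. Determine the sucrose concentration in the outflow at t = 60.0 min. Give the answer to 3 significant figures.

Species balance on the tank: V dC/dt = Q(C_in − C).
Rewrite as dC/dt + C/τ = C_in/τ, τ = V/Q = 57.798 min.
C approaches C_in exponentially: C(t) = C_in + (C₀ − C_in) e^(−t/τ).
C(60.0) = 0.0471 + (3.23 − 0.0471)·e^(−60.0/57.798) = 0.0471 + (3.1829)·0.35413 = 1.1743 g/L.

1.17 g/L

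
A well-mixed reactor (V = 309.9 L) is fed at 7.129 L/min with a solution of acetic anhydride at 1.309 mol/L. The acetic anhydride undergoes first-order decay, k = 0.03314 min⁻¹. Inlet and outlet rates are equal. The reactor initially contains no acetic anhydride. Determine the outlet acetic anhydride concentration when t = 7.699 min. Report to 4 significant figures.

V dC/dt = Q(C_in − C) − k V C.
dC/dt = (Q/V) C_in − (Q/V + k) C; effective rate a = Q/V + k = 0.0230042 + 0.03314 = 0.0561442 min⁻¹.
C_ss = Q C_in/(Q + kV) = 0.536342 mol/L; C(t) = C_ss + (C₀ − C_ss) e^(−a t).
C(7.699) = 0.536342 + (-0.536342)·e^(−0.0561442·7.699) = 0.536342 + (-0.536342)·0.649044 = 0.188232 mol/L.

0.1882 mol/L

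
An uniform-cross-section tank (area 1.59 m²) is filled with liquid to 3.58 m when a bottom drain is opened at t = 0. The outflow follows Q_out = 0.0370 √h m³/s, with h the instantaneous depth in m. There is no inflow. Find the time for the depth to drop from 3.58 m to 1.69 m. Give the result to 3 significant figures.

A dh/dt = −Q_out = −0.0370 √h.
∫ h^(−1/2) dh = −(0.0370/A) ∫ dt, giving 2√h = 2√h₀ − (0.0370/A) t.
t = 2A(√h₀ − √h)/0.0370 = 2·1.59·(√3.58 − √1.69)/0.0370
  = 3.1800 × (1.8921 − 1.3000) / 0.0370 = 50.888 s.

50.9 s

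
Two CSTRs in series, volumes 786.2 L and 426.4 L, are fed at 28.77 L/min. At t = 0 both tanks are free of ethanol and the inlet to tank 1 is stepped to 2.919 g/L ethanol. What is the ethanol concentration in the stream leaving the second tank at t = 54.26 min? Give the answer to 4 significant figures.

Species balance on tank i: dCᵢ/dt = (Cᵢ₋₁ − Cᵢ)/τᵢ with τᵢ = Vᵢ/Q.
τ₁ = 786.2/28.77 = 27.3271 min; τ₂ = 426.4/28.77 = 14.8210 min.
Tank 1: C₁ = C_in(1 − e^(−t/τ₁)). Tank 2 (τ₁ ≠ τ₂): C₂ = C_in[1 − (τ₁ e^(−t/τ₁) − τ₂ e^(−t/τ₂))/(τ₁ − τ₂)].
At t = 54.26: e^(−t/τ₁) = 0.137301, e^(−t/τ₂) = 0.0257062.
C₂ = 2.919·[1 − (27.3271·0.137301 − 14.8210·0.0257062)/(12.5061)] = 2.919·0.730447 = 2.13217 g/L.

2.132 g/L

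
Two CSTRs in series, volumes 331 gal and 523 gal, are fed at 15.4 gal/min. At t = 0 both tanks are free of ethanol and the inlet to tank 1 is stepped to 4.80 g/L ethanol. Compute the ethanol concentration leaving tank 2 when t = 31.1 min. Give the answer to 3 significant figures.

1.51 g/L

Each tank obeys Vᵢ dCᵢ/dt = Q(Cᵢ₋₁ − Cᵢ), so τᵢ = Vᵢ/Q.
τ₁ = 331/15.4 = 21.494 min; τ₂ = 523/15.4 = 33.961 min.
Tank 1: C₁ = C_in(1 − e^(−t/τ₁)). Tank 2 (τ₁ ≠ τ₂): C₂ = C_in[1 − (τ₁ e^(−t/τ₁) − τ₂ e^(−t/τ₂))/(τ₁ − τ₂)].
At t = 31.1: e^(−t/τ₁) = 0.23529, e^(−t/τ₂) = 0.40021.
C₂ = 4.80·[1 − (21.494·0.23529 − 33.961·0.40021)/(-12.468)] = 4.80·0.31546 = 1.5142 g/L.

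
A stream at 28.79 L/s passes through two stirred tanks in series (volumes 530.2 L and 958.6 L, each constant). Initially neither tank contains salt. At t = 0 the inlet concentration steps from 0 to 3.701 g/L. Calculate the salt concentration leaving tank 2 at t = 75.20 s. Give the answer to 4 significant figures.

Time constants: τᵢ = Vᵢ/Q for each well-mixed tank.
τ₁ = 530.2/28.79 = 18.4161 s; τ₂ = 958.6/28.79 = 33.2963 s.
Tank 1: C₁ = C_in(1 − e^(−t/τ₁)). Tank 2 (τ₁ ≠ τ₂): C₂ = C_in[1 − (τ₁ e^(−t/τ₁) − τ₂ e^(−t/τ₂))/(τ₁ − τ₂)].
At t = 75.20: e^(−t/τ₁) = 0.0168504, e^(−t/τ₂) = 0.104506.
C₂ = 3.701·[1 − (18.4161·0.0168504 − 33.2963·0.104506)/(-14.8802)] = 3.701·0.787009 = 2.91272 g/L.

2.913 g/L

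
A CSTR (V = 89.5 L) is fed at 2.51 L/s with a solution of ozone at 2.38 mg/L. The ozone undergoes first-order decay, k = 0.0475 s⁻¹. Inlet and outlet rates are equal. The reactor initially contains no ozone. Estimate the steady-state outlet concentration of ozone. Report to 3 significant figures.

0.884 mg/L

Accumulation = in − out − consumed: V dC/dt = Q C_in − Q C − k V C.
At steady state: 0 = Q C_in − (Q + kV) C_ss, so C_ss = Q C_in/(Q + kV).
C_ss = 2.51·2.38/(2.51 + 0.0475·89.5) = 5.9738/6.7612 = 0.88353 mg/L.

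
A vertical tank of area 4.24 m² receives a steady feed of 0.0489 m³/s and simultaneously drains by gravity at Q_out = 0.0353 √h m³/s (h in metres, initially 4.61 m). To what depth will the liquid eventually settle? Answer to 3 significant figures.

Level balance: A dh/dt = 0.0489 − 0.0353 √h. Setting dh/dt = 0:
Q_in = 0.0353 √h_ss ⇒ √h_ss = 0.0489/0.0353 = 1.3853.
h_ss = 1.3853² = 1.9190 m. (Since h₀ = 4.61 m > h_ss, the level will fall toward this value.)

1.92 m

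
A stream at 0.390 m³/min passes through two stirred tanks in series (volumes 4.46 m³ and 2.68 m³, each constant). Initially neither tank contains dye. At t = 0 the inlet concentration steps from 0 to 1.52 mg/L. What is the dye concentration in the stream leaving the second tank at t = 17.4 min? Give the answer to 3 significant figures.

0.870 mg/L

Species balance on tank i: dCᵢ/dt = (Cᵢ₋₁ − Cᵢ)/τᵢ with τᵢ = Vᵢ/Q.
τ₁ = 4.46/0.390 = 11.436 min; τ₂ = 2.68/0.390 = 6.8718 min.
Solving the cascade with C₁(0)=C₂(0)=0 gives C₂(t) = C_in[1 − (τ₁ e^(−t/τ₁) − τ₂ e^(−t/τ₂))/(τ₁ − τ₂)].
At t = 17.4: e^(−t/τ₁) = 0.21838, e^(−t/τ₂) = 0.079493.
C₂ = 1.52·[1 − (11.436·0.21838 − 6.8718·0.079493)/(4.5641)] = 1.52·0.57251 = 0.87022 mg/L.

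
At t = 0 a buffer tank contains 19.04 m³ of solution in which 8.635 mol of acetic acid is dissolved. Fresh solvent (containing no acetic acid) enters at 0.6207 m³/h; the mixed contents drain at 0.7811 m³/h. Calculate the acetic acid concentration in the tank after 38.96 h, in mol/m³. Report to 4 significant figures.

0.09728 mol/m³

Let m(t) be the amount of acetic acid. Volume: V(t) = V₀ + (Q_in − Q_out) t = 19.04 − 0.160400 t; V(38.96) = 12.7908 m³.
Species balance (pure solvent in): dm/dt = −Q_out · m/V(t).
Separate: dm/m = −Q_out dt/V(t) ⇒ ln(m/m₀) = −(Q_out/(Q_in−Q_out)) ln(V/V₀).
m = m₀ (V₀/V)^(Q_out/(Q_in−Q_out)) = 8.635 × (19.04/12.7908)^(-4.86970) = 1.24432 mol.
C = m/V = 1.24432/12.7908 = 0.0972819 mol/m³.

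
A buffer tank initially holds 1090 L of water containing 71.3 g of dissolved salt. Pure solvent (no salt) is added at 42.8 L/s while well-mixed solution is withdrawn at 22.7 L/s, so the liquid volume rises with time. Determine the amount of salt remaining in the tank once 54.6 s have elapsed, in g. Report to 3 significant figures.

32.5 g

Let m(t) be the amount of salt. Volume: V(t) = V₀ + (Q_in − Q_out) t = 1090 + 20.100 t; V(54.6) = 2187.5 L.
No salt enters, so dm/dt = −Q_out · (m/V).
Separate: dm/m = −Q_out dt/V(t) ⇒ ln(m/m₀) = −(Q_out/(Q_in−Q_out)) ln(V/V₀).
m = m₀ (V₀/V)^(Q_out/(Q_in−Q_out)) = 71.3 × (1090/2187.5)^(1.1294) = 32.467 g.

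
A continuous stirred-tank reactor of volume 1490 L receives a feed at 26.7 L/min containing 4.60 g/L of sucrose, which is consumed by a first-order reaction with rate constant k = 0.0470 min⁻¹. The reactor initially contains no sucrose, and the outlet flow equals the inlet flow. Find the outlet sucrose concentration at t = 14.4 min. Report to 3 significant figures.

0.771 g/L

Species balance: V dC/dt = Q C_in − Q C − k V C.
This is linear with rate a = Q/V + k = 0.064919 min⁻¹.
C_ss = Q C_in/(Q + kV) = 1.2697 g/L; C(t) = C_ss + (C₀ − C_ss) e^(−a t).
C(14.4) = 1.2697 + (-1.2697)·e^(−0.064919·14.4) = 1.2697 + (-1.2697)·0.39265 = 0.77117 g/L.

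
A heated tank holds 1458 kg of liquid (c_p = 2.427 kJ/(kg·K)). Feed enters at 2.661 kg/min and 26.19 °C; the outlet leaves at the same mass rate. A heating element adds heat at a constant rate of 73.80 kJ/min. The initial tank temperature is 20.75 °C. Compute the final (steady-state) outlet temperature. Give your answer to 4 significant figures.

First-law balance (no shaft work): M c_p dT/dt = ṁ c_p (T_in − T) + 73.80.
At steady state dT/dt = 0 ⇒ T_ss = T_in + Q̇/(ṁ c_p) = 26.19 + 73.80/(2.661·2.427) = 37.6172 °C.

37.62 °C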